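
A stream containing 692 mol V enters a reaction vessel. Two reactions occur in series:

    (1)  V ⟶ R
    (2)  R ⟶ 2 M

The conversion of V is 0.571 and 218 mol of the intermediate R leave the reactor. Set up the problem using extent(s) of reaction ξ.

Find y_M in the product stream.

0.408

Conversion of V: V consumed = 1ξ₁ = 0.571 × 692 → ξ₁ = 395.1 mol.
R balance: n_R = 0 + 1ξ₁ − 1ξ₂ = 218 → ξ₂ = (1·395.1 − 218)/1 = 177.1 mol.
Outlet amounts (n = n₀ + Σ ν·ξ):
  V: 692 − 1(395.1) = 296.9
  R: 0 + 1(395.1) − 1(177.1) = 218
  M: 0 + 2(177.1) = 354.3
Total out = 869.1 mol; y_M = 354.3 / 869.1 = 0.4076.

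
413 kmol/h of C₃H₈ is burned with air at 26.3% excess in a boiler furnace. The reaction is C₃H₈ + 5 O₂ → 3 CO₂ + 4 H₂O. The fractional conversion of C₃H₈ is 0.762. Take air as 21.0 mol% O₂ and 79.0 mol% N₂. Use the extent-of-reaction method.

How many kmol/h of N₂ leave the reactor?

9810 kmol/h

Stoichiometric O₂ = 5 × 413 = 2065 kmol/h; O₂ fed = 2065 × 1.263 = 2608 kmol/h.
N₂ fed = 2608 × 79/21 = 9811 kmol/h.
Fuel reacted = 0.762 × 413 → ξ = 314.7 kmol/h.
Outlet (n = n₀ + ν ξ):
  C₃H₈: 413 − 1(314.7) = 98.29
  O₂: 2608 − 5(314.7) = 1035
  N₂: 9811 (inert)
  CO₂: 0 + 3(314.7) = 944.1
  H₂O: 0 + 4(314.7) = 1259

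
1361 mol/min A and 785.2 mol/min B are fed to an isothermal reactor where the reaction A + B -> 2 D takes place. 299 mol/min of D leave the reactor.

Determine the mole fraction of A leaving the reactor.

For D: n = n₀ + 2ξ → 299 = 0 + 2ξ, giving ξ = 149.5 mol/min.
Outlet amounts (n = n₀ + ν ξ):
  A: 1361 − 1(149.5) = 1212
  B: 785.2 − 1(149.5) = 635.7
  D: 0 + 2(149.5) = 299
Total out = 2146 mol/min; y_A = 1212 / 2146 = 0.5645.

0.564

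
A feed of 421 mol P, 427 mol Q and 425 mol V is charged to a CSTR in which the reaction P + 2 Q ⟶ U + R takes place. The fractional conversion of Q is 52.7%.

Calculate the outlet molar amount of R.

Q reacted = 0.527 × 427 = 225 mol; ν_Q = −2, so ξ = 225/2 = 112.5 mol.
Outlet amounts (n = n₀ + ν ξ):
  P: 421 − 1(112.5) = 308.5
  Q: 427 − 2(112.5) = 202
  U: 0 + 1(112.5) = 112.5
  R: 0 + 1(112.5) = 112.5
  V: 425 (inert)

113 mol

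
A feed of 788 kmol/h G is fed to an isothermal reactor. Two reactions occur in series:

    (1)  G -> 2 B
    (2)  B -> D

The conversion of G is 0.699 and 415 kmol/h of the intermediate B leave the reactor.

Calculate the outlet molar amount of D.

687 kmol/h

Conversion of G: G consumed = 1ξ₁ = 0.699 × 788 → ξ₁ = 550.8 kmol/h.
B balance: n_B = 0 + 2ξ₁ − 1ξ₂ = 415 → ξ₂ = (2·550.8 − 415)/1 = 686.6 kmol/h.
Outlet amounts (n = n₀ + Σ ν·ξ):
  G: 788 − 1(550.8) = 237.2
  B: 0 + 2(550.8) − 1(686.6) = 415
  D: 0 + 1(686.6) = 686.6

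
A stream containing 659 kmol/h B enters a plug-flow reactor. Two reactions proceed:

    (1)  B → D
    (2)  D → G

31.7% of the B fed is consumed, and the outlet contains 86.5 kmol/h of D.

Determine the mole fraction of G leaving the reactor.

Conversion of B: B consumed = 1ξ₁ = 0.317 × 659 → ξ₁ = 208.9 kmol/h.
D balance: n_D = 0 + 1ξ₁ − 1ξ₂ = 86.5 → ξ₂ = (1·208.9 − 86.5)/1 = 122.4 kmol/h.
Outlet amounts (n = n₀ + Σ ν·ξ):
  B: 659 − 1(208.9) = 450.1
  D: 0 + 1(208.9) − 1(122.4) = 86.5
  G: 0 + 1(122.4) = 122.4
Total out = 659 kmol/h; y_G = 122.4 / 659 = 0.1857.

0.186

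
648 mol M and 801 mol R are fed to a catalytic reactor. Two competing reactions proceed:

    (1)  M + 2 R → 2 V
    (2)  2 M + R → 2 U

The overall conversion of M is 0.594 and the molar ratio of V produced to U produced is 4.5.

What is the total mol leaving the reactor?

Conversion of M: M consumed = 0.594 × 648 = 384.9 mol = 1ξ₁ + 2ξ₂.
Selectivity: 2ξ₁ / (2ξ₂) = 4.5 → ξ₁ = 4.5 ξ₂.
Substitute: (1·4.5 + 2) ξ₂ = 384.9 → ξ₂ = 59.22 mol, ξ₁ = 266.5 mol.
Outlet amounts (n = n₀ + Σ ν·ξ):
  M: 648 − 1(266.5) − 2(59.22) = 263.1
  R: 801 − 2(266.5) − 1(59.22) = 208.8
  V: 0 + 2(266.5) = 533
  U: 0 + 2(59.22) = 118.4
Total out = 263.1 + 208.8 + 533 + 118.4 = 1123 mol.

1120 mol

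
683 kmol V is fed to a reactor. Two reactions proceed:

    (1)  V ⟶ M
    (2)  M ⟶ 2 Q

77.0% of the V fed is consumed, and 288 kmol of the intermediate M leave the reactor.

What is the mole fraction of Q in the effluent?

0.517

Conversion of V: V consumed = 1ξ₁ = 0.77 × 683 → ξ₁ = 525.9 kmol.
M balance: n_M = 0 + 1ξ₁ − 1ξ₂ = 288 → ξ₂ = (1·525.9 − 288)/1 = 237.9 kmol.
Outlet amounts (n = n₀ + Σ ν·ξ):
  V: 683 − 1(525.9) = 157.1
  M: 0 + 1(525.9) − 1(237.9) = 288
  Q: 0 + 2(237.9) = 475.8
Total out = 920.9 kmol; y_Q = 475.8 / 920.9 = 0.5167.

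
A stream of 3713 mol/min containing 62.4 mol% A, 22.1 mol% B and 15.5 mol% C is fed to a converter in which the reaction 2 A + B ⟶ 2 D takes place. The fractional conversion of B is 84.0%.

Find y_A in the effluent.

0.31

B reacted = 0.84 × 820.6 = 689.3 mol/min; ν_B = −1, so ξ = 689.3/1 = 689.3 mol/min.
Outlet amounts (n = n₀ + ν ξ):
  A: 2317 − 2(689.3) = 938.3
  B: 820.6 − 1(689.3) = 131.3
  D: 0 + 2(689.3) = 1379
  C: 575.5 (inert)
Total out = 3024 mol/min; y_A = 938.3 / 3024 = 0.3103.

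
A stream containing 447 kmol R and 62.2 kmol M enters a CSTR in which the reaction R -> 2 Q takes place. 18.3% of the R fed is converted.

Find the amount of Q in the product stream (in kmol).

R reacted = 0.183 × 447 = 81.8 kmol; ν_R = −1, so ξ = 81.8/1 = 81.8 kmol.
Outlet amounts (n = n₀ + ν ξ):
  R: 447 − 1(81.8) = 365.2
  Q: 0 + 2(81.8) = 163.6
  M: 62.2 (inert)

164 kmol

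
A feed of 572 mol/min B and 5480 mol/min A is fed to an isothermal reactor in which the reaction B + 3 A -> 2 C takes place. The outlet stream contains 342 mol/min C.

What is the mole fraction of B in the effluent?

For C: n = n₀ + 2ξ → 342 = 0 + 2ξ, giving ξ = 171 mol/min.
Outlet amounts (n = n₀ + ν ξ):
  B: 572 − 1(171) = 401
  A: 5480 − 3(171) = 4967
  C: 0 + 2(171) = 342
Total out = 5710 mol/min; y_B = 401 / 5710 = 0.07023.

0.0702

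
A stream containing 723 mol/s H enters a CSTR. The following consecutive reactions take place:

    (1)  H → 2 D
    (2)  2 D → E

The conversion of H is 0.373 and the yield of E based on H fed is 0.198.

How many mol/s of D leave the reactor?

253 mol/s

Conversion of H: H consumed = 1ξ₁ = 0.373 × 723 → ξ₁ = 269.7 mol/s.
Yield of E: 1ξ₂ / 723 = 0.198 → ξ₂ = 143.2 mol/s.
Outlet amounts (n = n₀ + Σ ν·ξ):
  H: 723 − 1(269.7) = 453.3
  D: 0 + 2(269.7) − 2(143.2) = 253
  E: 0 + 1(143.2) = 143.2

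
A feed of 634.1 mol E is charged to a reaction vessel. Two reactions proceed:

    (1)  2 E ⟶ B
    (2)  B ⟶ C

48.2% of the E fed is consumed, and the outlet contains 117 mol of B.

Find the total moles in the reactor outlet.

Conversion of E: E consumed = 2ξ₁ = 0.482 × 634.1 → ξ₁ = 152.8 mol.
B balance: n_B = 0 + 1ξ₁ − 1ξ₂ = 117 → ξ₂ = (1·152.8 − 117)/1 = 35.82 mol.
Outlet amounts (n = n₀ + Σ ν·ξ):
  E: 634.1 − 2(152.8) = 328.5
  B: 0 + 1(152.8) − 1(35.82) = 117
  C: 0 + 1(35.82) = 35.82
Total out = 328.5 + 117 + 35.82 = 481.3 mol.

481 mol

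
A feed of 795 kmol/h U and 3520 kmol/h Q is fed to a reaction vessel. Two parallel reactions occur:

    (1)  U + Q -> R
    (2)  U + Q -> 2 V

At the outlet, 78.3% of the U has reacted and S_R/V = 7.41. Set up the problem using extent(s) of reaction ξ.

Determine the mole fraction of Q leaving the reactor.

Conversion of U: U consumed = 0.783 × 795 = 622.5 kmol/h = 1ξ₁ + 1ξ₂.
Selectivity: 1ξ₁ / (2ξ₂) = 7.41 → ξ₁ = 14.82 ξ₂.
Substitute: (1·14.82 + 1) ξ₂ = 622.5 → ξ₂ = 39.35 kmol/h, ξ₁ = 583.1 kmol/h.
Outlet amounts (n = n₀ + Σ ν·ξ):
  U: 795 − 1(583.1) − 1(39.35) = 172.5
  Q: 3520 − 1(583.1) − 1(39.35) = 2898
  R: 0 + 1(583.1) = 583.1
  V: 0 + 2(39.35) = 78.7
Total out = 3732 kmol/h; y_Q = 2898 / 3732 = 0.7764.

0.776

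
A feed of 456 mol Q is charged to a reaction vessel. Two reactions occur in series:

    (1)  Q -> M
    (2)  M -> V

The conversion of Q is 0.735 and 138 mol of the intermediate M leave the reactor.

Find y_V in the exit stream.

0.432

Conversion of Q: Q consumed = 1ξ₁ = 0.735 × 456 → ξ₁ = 335.2 mol.
M balance: n_M = 0 + 1ξ₁ − 1ξ₂ = 138 → ξ₂ = (1·335.2 − 138)/1 = 197.2 mol.
Outlet amounts (n = n₀ + Σ ν·ξ):
  Q: 456 − 1(335.2) = 120.8
  M: 0 + 1(335.2) − 1(197.2) = 138
  V: 0 + 1(197.2) = 197.2
Total out = 456 mol; y_V = 197.2 / 456 = 0.4324.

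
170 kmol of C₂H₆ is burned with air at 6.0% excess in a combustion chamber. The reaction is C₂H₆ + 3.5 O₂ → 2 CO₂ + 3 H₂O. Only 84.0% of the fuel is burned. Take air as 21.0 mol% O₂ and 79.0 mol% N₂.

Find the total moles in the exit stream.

3240 kmol

Stoichiometric O₂ = 3.5 × 170 = 595 kmol; O₂ fed = 595 × 1.060 = 630.7 kmol.
N₂ fed = 630.7 × 79/21 = 2373 kmol.
Fuel reacted = 0.84 × 170 → ξ = 142.8 kmol.
Outlet (n = n₀ + ν ξ):
  C₂H₆: 170 − 1(142.8) = 27.2
  O₂: 630.7 − 3.5(142.8) = 130.9
  N₂: 2373 (inert)
  CO₂: 0 + 2(142.8) = 285.6
  H₂O: 0 + 3(142.8) = 428.4
Total out = 27.2 + 130.9 + 2373 + 285.6 + 428.4 = 3245 kmol.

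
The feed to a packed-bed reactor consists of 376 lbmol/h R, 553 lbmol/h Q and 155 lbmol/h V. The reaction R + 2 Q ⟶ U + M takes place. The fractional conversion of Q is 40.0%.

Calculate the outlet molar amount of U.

Q reacted = 0.4 × 553 = 221.2 lbmol/h; ν_Q = −2, so ξ = 221.2/2 = 110.6 lbmol/h.
Outlet amounts (n = n₀ + ν ξ):
  R: 376 − 1(110.6) = 265.4
  Q: 553 − 2(110.6) = 331.8
  U: 0 + 1(110.6) = 110.6
  M: 0 + 1(110.6) = 110.6
  V: 155 (inert)

111 lbmol/h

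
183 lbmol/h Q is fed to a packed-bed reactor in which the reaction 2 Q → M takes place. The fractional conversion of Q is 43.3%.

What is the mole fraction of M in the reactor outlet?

0.276

Q reacted = 0.433 × 183 = 79.24 lbmol/h; ν_Q = −2, so ξ = 79.24/2 = 39.62 lbmol/h.
Outlet amounts (n = n₀ + ν ξ):
  Q: 183 − 2(39.62) = 103.8
  M: 0 + 1(39.62) = 39.62
Total out = 143.4 lbmol/h; y_M = 39.62 / 143.4 = 0.2763.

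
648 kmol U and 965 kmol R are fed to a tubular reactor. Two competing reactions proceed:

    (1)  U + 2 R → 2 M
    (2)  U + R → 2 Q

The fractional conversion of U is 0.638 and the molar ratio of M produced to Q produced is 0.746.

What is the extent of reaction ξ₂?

Conversion of U: U consumed = 0.638 × 648 = 413.4 kmol = 1ξ₁ + 1ξ₂.
Selectivity: 2ξ₁ / (2ξ₂) = 0.746 → ξ₁ = 0.746 ξ₂.
Substitute: (1·0.746 + 1) ξ₂ = 413.4 → ξ₂ = 236.8 kmol, ξ₁ = 176.6 kmol.
Outlet amounts (n = n₀ + Σ ν·ξ):
  U: 648 − 1(176.6) − 1(236.8) = 234.6
  R: 965 − 2(176.6) − 1(236.8) = 374.9
  M: 0 + 2(176.6) = 353.3
  Q: 0 + 2(236.8) = 473.6

ξ₂ = 237 kmol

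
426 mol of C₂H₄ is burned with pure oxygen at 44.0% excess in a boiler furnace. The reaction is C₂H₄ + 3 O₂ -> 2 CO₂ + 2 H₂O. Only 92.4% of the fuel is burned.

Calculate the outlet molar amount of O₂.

Stoichiometric O₂ = 3 × 426 = 1278 mol; O₂ fed = 1278 × 1.440 = 1840 mol.
Fuel reacted = 0.924 × 426 → ξ = 393.6 mol.
Outlet (n = n₀ + ν ξ):
  C₂H₄: 426 − 1(393.6) = 32.38
  O₂: 1840 − 3(393.6) = 659.4
  CO₂: 0 + 2(393.6) = 787.2
  H₂O: 0 + 2(393.6) = 787.2

659 mol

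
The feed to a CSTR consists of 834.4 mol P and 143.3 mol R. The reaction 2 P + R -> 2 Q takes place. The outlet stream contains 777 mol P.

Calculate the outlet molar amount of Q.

For P: n = n₀ − 2ξ → 777 = 834.4 − 2ξ, giving ξ = 28.7 mol.
Outlet amounts (n = n₀ + ν ξ):
  P: 834.4 − 2(28.7) = 777
  R: 143.3 − 1(28.7) = 114.6
  Q: 0 + 2(28.7) = 57.4

57.4 mol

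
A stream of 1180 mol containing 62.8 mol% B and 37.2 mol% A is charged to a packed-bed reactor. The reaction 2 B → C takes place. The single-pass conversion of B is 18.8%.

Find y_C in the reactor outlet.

0.0627

B reacted = 0.188 × 741 = 139.3 mol; ν_B = −2, so ξ = 139.3/2 = 69.66 mol.
Outlet amounts (n = n₀ + ν ξ):
  B: 741 − 2(69.66) = 601.7
  C: 0 + 1(69.66) = 69.66
  A: 439 (inert)
Total out = 1110 mol; y_C = 69.66 / 1110 = 0.06274.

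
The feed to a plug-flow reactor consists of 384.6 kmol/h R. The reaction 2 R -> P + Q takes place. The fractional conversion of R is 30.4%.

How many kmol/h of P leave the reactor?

R reacted = 0.304 × 384.6 = 116.9 kmol/h; ν_R = −2, so ξ = 116.9/2 = 58.46 kmol/h.
Outlet amounts (n = n₀ + ν ξ):
  R: 384.6 − 2(58.46) = 267.7
  P: 0 + 1(58.46) = 58.46
  Q: 0 + 1(58.46) = 58.46

58.5 kmol/h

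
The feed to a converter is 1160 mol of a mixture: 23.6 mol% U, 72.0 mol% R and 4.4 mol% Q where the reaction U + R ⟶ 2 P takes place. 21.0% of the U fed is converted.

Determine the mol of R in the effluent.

778 mol

U reacted = 0.21 × 273.8 = 57.49 mol; ν_U = −1, so ξ = 57.49/1 = 57.49 mol.
Outlet amounts (n = n₀ + ν ξ):
  U: 273.8 − 1(57.49) = 216.3
  R: 835.2 − 1(57.49) = 777.7
  P: 0 + 2(57.49) = 115
  Q: 51.04 (inert)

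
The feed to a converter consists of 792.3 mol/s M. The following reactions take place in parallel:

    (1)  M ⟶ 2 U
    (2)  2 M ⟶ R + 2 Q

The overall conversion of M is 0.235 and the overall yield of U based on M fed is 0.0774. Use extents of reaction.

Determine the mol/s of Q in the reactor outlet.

156 mol/s

Yield of U: 2ξ₁ / 792.3 = 0.0774 → ξ₁ = 30.66 mol/s.
Conversion of M: 1ξ₁ + 2ξ₂ = 0.235 × 792.3 = 186.2 → ξ₂ = 77.76 mol/s.
Outlet amounts (n = n₀ + Σ ν·ξ):
  M: 792.3 − 1(30.66) − 2(77.76) = 606.1
  U: 0 + 2(30.66) = 61.32
  R: 0 + 1(77.76) = 77.76
  Q: 0 + 2(77.76) = 155.5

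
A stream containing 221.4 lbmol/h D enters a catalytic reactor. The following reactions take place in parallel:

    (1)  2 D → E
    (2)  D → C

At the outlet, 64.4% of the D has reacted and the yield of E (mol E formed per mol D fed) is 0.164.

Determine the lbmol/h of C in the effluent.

Yield of E: 1ξ₁ / 221.4 = 0.164 → ξ₁ = 36.31 lbmol/h.
Conversion of D: 2ξ₁ + 1ξ₂ = 0.644 × 221.4 = 142.6 → ξ₂ = 69.96 lbmol/h.
Outlet amounts (n = n₀ + Σ ν·ξ):
  D: 221.4 − 2(36.31) − 1(69.96) = 78.82
  E: 0 + 1(36.31) = 36.31
  C: 0 + 1(69.96) = 69.96

70 lbmol/h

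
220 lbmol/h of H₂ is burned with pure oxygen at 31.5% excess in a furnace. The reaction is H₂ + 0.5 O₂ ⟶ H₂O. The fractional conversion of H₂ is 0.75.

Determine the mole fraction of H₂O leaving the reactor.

Stoichiometric O₂ = 0.5 × 220 = 110 lbmol/h; O₂ fed = 110 × 1.315 = 144.7 lbmol/h.
Fuel reacted = 0.75 × 220 → ξ = 165 lbmol/h.
Outlet (n = n₀ + ν ξ):
  H₂: 220 − 1(165) = 55
  O₂: 144.7 − 0.5(165) = 62.15
  H₂O: 0 + 1(165) = 165
Total out = 282.1 lbmol/h; y_H₂O = 165 / 282.1 = 0.5848.

0.585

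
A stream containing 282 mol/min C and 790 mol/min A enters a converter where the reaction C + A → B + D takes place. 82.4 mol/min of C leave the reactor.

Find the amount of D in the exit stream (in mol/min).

For C: n = n₀ − 1ξ → 82.4 = 282 − 1ξ, giving ξ = 199.6 mol/min.
Outlet amounts (n = n₀ + ν ξ):
  C: 282 − 1(199.6) = 82.4
  A: 790 − 1(199.6) = 590.4
  B: 0 + 1(199.6) = 199.6
  D: 0 + 1(199.6) = 199.6

200 mol/min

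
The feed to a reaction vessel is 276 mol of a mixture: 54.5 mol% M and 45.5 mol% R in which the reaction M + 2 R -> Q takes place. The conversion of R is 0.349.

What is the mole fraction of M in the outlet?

R reacted = 0.349 × 125.6 = 43.83 mol; ν_R = −2, so ξ = 43.83/2 = 21.91 mol.
Outlet amounts (n = n₀ + ν ξ):
  M: 150.4 − 1(21.91) = 128.5
  R: 125.6 − 2(21.91) = 81.75
  Q: 0 + 1(21.91) = 21.91
Total out = 232.2 mol; y_M = 128.5 / 232.2 = 0.5535.

0.553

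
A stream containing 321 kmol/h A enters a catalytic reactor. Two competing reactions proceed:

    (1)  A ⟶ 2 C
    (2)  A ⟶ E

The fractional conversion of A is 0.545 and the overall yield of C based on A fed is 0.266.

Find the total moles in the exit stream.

364 kmol/h

Yield of C: 2ξ₁ / 321 = 0.266 → ξ₁ = 42.69 kmol/h.
Conversion of A: 1ξ₁ + 1ξ₂ = 0.545 × 321 = 174.9 → ξ₂ = 132.3 kmol/h.
Outlet amounts (n = n₀ + Σ ν·ξ):
  A: 321 − 1(42.69) − 1(132.3) = 146.1
  C: 0 + 2(42.69) = 85.39
  E: 0 + 1(132.3) = 132.3
Total out = 146.1 + 85.39 + 132.3 = 363.7 kmol/h.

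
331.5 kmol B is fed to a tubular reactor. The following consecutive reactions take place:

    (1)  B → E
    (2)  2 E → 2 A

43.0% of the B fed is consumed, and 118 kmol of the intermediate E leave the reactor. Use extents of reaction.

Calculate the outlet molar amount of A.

Conversion of B: B consumed = 1ξ₁ = 0.43 × 331.5 → ξ₁ = 142.5 kmol.
E balance: n_E = 0 + 1ξ₁ − 2ξ₂ = 118 → ξ₂ = (1·142.5 − 118)/2 = 12.27 kmol.
Outlet amounts (n = n₀ + Σ ν·ξ):
  B: 331.5 − 1(142.5) = 189
  E: 0 + 1(142.5) − 2(12.27) = 118
  A: 0 + 2(12.27) = 24.54

24.5 kmol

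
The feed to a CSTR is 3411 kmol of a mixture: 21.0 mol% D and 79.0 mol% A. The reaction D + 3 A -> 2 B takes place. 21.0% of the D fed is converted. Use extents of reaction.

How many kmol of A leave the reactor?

D reacted = 0.21 × 716.3 = 150.4 kmol; ν_D = −1, so ξ = 150.4/1 = 150.4 kmol.
Outlet amounts (n = n₀ + ν ξ):
  D: 716.3 − 1(150.4) = 565.9
  A: 2695 − 3(150.4) = 2243
  B: 0 + 2(150.4) = 300.9

2240 kmol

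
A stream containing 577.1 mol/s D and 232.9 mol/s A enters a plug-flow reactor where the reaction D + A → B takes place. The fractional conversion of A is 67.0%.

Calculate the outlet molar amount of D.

421 mol/s

A reacted = 0.67 × 232.9 = 156 mol/s; ν_A = −1, so ξ = 156/1 = 156 mol/s.
Outlet amounts (n = n₀ + ν ξ):
  D: 577.1 − 1(156) = 421.1
  A: 232.9 − 1(156) = 76.86
  B: 0 + 1(156) = 156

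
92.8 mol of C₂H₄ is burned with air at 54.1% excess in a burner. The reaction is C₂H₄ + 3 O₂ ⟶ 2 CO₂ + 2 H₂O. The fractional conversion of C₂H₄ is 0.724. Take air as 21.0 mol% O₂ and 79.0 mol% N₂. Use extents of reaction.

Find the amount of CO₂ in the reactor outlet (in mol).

Stoichiometric O₂ = 3 × 92.8 = 278.4 mol; O₂ fed = 278.4 × 1.541 = 429 mol.
N₂ fed = 429 × 79/21 = 1614 mol.
Fuel reacted = 0.724 × 92.8 → ξ = 67.19 mol.
Outlet (n = n₀ + ν ξ):
  C₂H₄: 92.8 − 1(67.19) = 25.61
  O₂: 429 − 3(67.19) = 227.5
  N₂: 1614 (inert)
  CO₂: 0 + 2(67.19) = 134.4
  H₂O: 0 + 2(67.19) = 134.4

134 mol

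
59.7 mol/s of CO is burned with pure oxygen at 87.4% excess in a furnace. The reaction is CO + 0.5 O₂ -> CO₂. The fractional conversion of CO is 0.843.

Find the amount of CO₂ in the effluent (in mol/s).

Stoichiometric O₂ = 0.5 × 59.7 = 29.85 mol/s; O₂ fed = 29.85 × 1.874 = 55.94 mol/s.
Fuel reacted = 0.843 × 59.7 → ξ = 50.33 mol/s.
Outlet (n = n₀ + ν ξ):
  CO: 59.7 − 1(50.33) = 9.373
  O₂: 55.94 − 0.5(50.33) = 30.78
  CO₂: 0 + 1(50.33) = 50.33

50.3 mol/s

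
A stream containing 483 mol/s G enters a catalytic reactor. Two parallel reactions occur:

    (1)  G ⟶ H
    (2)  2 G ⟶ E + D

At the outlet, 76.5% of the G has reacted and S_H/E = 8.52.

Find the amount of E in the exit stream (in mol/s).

Conversion of G: G consumed = 0.765 × 483 = 369.5 mol/s = 1ξ₁ + 2ξ₂.
Selectivity: 1ξ₁ / (1ξ₂) = 8.52 → ξ₁ = 8.52 ξ₂.
Substitute: (1·8.52 + 2) ξ₂ = 369.5 → ξ₂ = 35.12 mol/s, ξ₁ = 299.2 mol/s.
Outlet amounts (n = n₀ + Σ ν·ξ):
  G: 483 − 1(299.2) − 2(35.12) = 113.5
  H: 0 + 1(299.2) = 299.2
  E: 0 + 1(35.12) = 35.12
  D: 0 + 1(35.12) = 35.12

35.1 mol/s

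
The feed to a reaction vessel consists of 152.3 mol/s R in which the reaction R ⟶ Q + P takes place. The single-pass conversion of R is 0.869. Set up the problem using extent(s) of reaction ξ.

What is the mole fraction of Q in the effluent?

0.465

R reacted = 0.869 × 152.3 = 132.3 mol/s; ν_R = −1, so ξ = 132.3/1 = 132.3 mol/s.
Outlet amounts (n = n₀ + ν ξ):
  R: 152.3 − 1(132.3) = 19.95
  Q: 0 + 1(132.3) = 132.3
  P: 0 + 1(132.3) = 132.3
Total out = 284.6 mol/s; y_Q = 132.3 / 284.6 = 0.465.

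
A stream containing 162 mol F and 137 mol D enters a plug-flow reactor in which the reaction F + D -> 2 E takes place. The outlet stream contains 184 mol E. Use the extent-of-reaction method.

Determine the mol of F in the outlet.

For E: n = n₀ + 2ξ → 184 = 0 + 2ξ, giving ξ = 92 mol.
Outlet amounts (n = n₀ + ν ξ):
  F: 162 − 1(92) = 70
  D: 137 − 1(92) = 45
  E: 0 + 2(92) = 184

70 mol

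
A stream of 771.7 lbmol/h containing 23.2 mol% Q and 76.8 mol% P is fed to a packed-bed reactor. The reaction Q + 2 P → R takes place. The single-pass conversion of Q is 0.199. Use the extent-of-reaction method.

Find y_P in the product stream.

Q reacted = 0.199 × 179 = 35.63 lbmol/h; ν_Q = −1, so ξ = 35.63/1 = 35.63 lbmol/h.
Outlet amounts (n = n₀ + ν ξ):
  Q: 179 − 1(35.63) = 143.4
  P: 592.7 − 2(35.63) = 521.4
  R: 0 + 1(35.63) = 35.63
Total out = 700.4 lbmol/h; y_P = 521.4 / 700.4 = 0.7444.

0.744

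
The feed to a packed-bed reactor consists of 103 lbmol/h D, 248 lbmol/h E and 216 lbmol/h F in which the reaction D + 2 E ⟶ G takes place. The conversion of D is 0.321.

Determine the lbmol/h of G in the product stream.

33.1 lbmol/h

D reacted = 0.321 × 103 = 33.06 lbmol/h; ν_D = −1, so ξ = 33.06/1 = 33.06 lbmol/h.
Outlet amounts (n = n₀ + ν ξ):
  D: 103 − 1(33.06) = 69.94
  E: 248 − 2(33.06) = 181.9
  G: 0 + 1(33.06) = 33.06
  F: 216 (inert)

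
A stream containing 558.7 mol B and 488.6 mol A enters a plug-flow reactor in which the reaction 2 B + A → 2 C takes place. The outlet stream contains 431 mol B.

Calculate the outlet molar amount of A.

For B: n = n₀ − 2ξ → 431 = 558.7 − 2ξ, giving ξ = 63.85 mol.
Outlet amounts (n = n₀ + ν ξ):
  B: 558.7 − 2(63.85) = 431
  A: 488.6 − 1(63.85) = 424.8
  C: 0 + 2(63.85) = 127.7

425 mol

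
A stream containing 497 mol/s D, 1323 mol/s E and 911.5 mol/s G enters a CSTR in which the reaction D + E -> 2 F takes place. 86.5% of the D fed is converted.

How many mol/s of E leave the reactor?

893 mol/s

D reacted = 0.865 × 497 = 429.9 mol/s; ν_D = −1, so ξ = 429.9/1 = 429.9 mol/s.
Outlet amounts (n = n₀ + ν ξ):
  D: 497 − 1(429.9) = 67.1
  E: 1323 − 1(429.9) = 893.1
  F: 0 + 2(429.9) = 859.8
  G: 911.5 (inert)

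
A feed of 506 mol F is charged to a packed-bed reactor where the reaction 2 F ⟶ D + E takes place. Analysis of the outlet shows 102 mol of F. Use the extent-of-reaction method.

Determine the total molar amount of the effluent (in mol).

506 mol

For F: n = n₀ − 2ξ → 102 = 506 − 2ξ, giving ξ = 202 mol.
Outlet amounts (n = n₀ + ν ξ):
  F: 506 − 2(202) = 102
  D: 0 + 1(202) = 202
  E: 0 + 1(202) = 202
Total out = 102 + 202 + 202 = 506 mol.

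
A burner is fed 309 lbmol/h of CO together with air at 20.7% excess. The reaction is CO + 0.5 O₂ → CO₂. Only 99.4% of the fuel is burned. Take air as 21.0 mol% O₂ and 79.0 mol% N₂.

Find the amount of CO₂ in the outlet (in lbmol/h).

307 lbmol/h

Stoichiometric O₂ = 0.5 × 309 = 154.5 lbmol/h; O₂ fed = 154.5 × 1.207 = 186.5 lbmol/h.
N₂ fed = 186.5 × 79/21 = 701.5 lbmol/h.
Fuel reacted = 0.994 × 309 → ξ = 307.1 lbmol/h.
Outlet (n = n₀ + ν ξ):
  CO: 309 − 1(307.1) = 1.854
  O₂: 186.5 − 0.5(307.1) = 32.91
  N₂: 701.5 (inert)
  CO₂: 0 + 1(307.1) = 307.1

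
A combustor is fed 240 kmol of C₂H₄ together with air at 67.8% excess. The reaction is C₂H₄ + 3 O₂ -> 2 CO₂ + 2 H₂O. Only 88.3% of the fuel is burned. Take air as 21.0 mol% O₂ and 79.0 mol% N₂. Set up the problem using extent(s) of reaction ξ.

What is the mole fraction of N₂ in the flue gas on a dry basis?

0.816

Stoichiometric O₂ = 3 × 240 = 720 kmol; O₂ fed = 720 × 1.678 = 1208 kmol.
N₂ fed = 1208 × 79/21 = 4545 kmol.
Fuel reacted = 0.883 × 240 → ξ = 211.9 kmol.
Outlet (n = n₀ + ν ξ):
  C₂H₄: 240 − 1(211.9) = 28.08
  O₂: 1208 − 3(211.9) = 572.4
  N₂: 4545 (inert)
  CO₂: 0 + 2(211.9) = 423.8
  H₂O: 0 + 2(211.9) = 423.8
Dry total = 5569 kmol; y_N₂ (dry) = 4545 / 5569 = 0.8161.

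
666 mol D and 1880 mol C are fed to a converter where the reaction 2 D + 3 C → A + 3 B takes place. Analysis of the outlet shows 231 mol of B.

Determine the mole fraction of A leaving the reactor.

0.0312

For B: n = n₀ + 3ξ → 231 = 0 + 3ξ, giving ξ = 77 mol.
Outlet amounts (n = n₀ + ν ξ):
  D: 666 − 2(77) = 512
  C: 1880 − 3(77) = 1649
  A: 0 + 1(77) = 77
  B: 0 + 3(77) = 231
Total out = 2469 mol; y_A = 77 / 2469 = 0.03119.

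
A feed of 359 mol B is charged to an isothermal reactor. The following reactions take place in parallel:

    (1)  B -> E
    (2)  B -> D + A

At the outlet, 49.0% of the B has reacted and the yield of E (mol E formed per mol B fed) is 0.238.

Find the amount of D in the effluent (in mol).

90.5 mol

Yield of E: 1ξ₁ / 359 = 0.238 → ξ₁ = 85.44 mol.
Conversion of B: 1ξ₁ + 1ξ₂ = 0.49 × 359 = 175.9 → ξ₂ = 90.47 mol.
Outlet amounts (n = n₀ + Σ ν·ξ):
  B: 359 − 1(85.44) − 1(90.47) = 183.1
  E: 0 + 1(85.44) = 85.44
  D: 0 + 1(90.47) = 90.47
  A: 0 + 1(90.47) = 90.47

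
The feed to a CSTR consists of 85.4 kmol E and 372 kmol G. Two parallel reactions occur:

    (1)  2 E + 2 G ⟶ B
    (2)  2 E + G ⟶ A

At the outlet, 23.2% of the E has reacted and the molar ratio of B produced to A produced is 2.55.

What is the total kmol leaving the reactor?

Conversion of E: E consumed = 0.232 × 85.4 = 19.81 kmol = 2ξ₁ + 2ξ₂.
Selectivity: 1ξ₁ / (1ξ₂) = 2.55 → ξ₁ = 2.55 ξ₂.
Substitute: (2·2.55 + 2) ξ₂ = 19.81 → ξ₂ = 2.791 kmol, ξ₁ = 7.116 kmol.
Outlet amounts (n = n₀ + Σ ν·ξ):
  E: 85.4 − 2(7.116) − 2(2.791) = 65.59
  G: 372 − 2(7.116) − 1(2.791) = 355
  B: 0 + 1(7.116) = 7.116
  A: 0 + 1(2.791) = 2.791
Total out = 65.59 + 355 + 7.116 + 2.791 = 430.5 kmol.

430 kmol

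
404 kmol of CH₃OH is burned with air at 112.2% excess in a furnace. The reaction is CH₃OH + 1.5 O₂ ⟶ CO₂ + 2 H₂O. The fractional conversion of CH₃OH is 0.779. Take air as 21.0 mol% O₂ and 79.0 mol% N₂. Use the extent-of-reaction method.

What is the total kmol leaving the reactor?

6680 kmol

Stoichiometric O₂ = 1.5 × 404 = 606 kmol; O₂ fed = 606 × 2.122 = 1286 kmol.
N₂ fed = 1286 × 79/21 = 4838 kmol.
Fuel reacted = 0.779 × 404 → ξ = 314.7 kmol.
Outlet (n = n₀ + ν ξ):
  CH₃OH: 404 − 1(314.7) = 89.28
  O₂: 1286 − 1.5(314.7) = 813.9
  N₂: 4838 (inert)
  CO₂: 0 + 1(314.7) = 314.7
  H₂O: 0 + 2(314.7) = 629.4
Total out = 89.28 + 813.9 + 4838 + 314.7 + 629.4 = 6685 kmol.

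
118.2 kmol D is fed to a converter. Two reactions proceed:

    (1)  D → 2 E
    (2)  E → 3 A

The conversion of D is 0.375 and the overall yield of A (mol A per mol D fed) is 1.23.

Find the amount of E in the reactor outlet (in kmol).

40.2 kmol

Conversion of D: D consumed = 1ξ₁ = 0.375 × 118.2 → ξ₁ = 44.33 kmol.
Yield of A: 3ξ₂ / 118.2 = 1.23 → ξ₂ = 48.46 kmol.
Outlet amounts (n = n₀ + Σ ν·ξ):
  D: 118.2 − 1(44.33) = 73.88
  E: 0 + 2(44.33) − 1(48.46) = 40.19
  A: 0 + 3(48.46) = 145.4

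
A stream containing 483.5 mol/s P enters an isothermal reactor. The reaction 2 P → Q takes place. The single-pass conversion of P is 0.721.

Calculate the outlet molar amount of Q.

174 mol/s

P reacted = 0.721 × 483.5 = 348.6 mol/s; ν_P = −2, so ξ = 348.6/2 = 174.3 mol/s.
Outlet amounts (n = n₀ + ν ξ):
  P: 483.5 − 2(174.3) = 134.9
  Q: 0 + 1(174.3) = 174.3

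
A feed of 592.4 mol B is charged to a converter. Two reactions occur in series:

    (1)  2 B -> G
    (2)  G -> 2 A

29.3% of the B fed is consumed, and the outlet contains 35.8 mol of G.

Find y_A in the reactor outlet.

0.183

Conversion of B: B consumed = 2ξ₁ = 0.293 × 592.4 → ξ₁ = 86.79 mol.
G balance: n_G = 0 + 1ξ₁ − 1ξ₂ = 35.8 → ξ₂ = (1·86.79 − 35.8)/1 = 50.99 mol.
Outlet amounts (n = n₀ + Σ ν·ξ):
  B: 592.4 − 2(86.79) = 418.8
  G: 0 + 1(86.79) − 1(50.99) = 35.8
  A: 0 + 2(50.99) = 102
Total out = 556.6 mol; y_A = 102 / 556.6 = 0.1832.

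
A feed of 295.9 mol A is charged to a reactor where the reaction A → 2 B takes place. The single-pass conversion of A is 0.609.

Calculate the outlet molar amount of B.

A reacted = 0.609 × 295.9 = 180.2 mol; ν_A = −1, so ξ = 180.2/1 = 180.2 mol.
Outlet amounts (n = n₀ + ν ξ):
  A: 295.9 − 1(180.2) = 115.7
  B: 0 + 2(180.2) = 360.4

360 mol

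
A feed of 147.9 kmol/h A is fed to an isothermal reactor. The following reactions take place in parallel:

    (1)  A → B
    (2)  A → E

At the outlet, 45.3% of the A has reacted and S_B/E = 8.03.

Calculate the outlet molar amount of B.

Conversion of A: A consumed = 0.453 × 147.9 = 67 kmol/h = 1ξ₁ + 1ξ₂.
Selectivity: 1ξ₁ / (1ξ₂) = 8.03 → ξ₁ = 8.03 ξ₂.
Substitute: (1·8.03 + 1) ξ₂ = 67 → ξ₂ = 7.42 kmol/h, ξ₁ = 59.58 kmol/h.
Outlet amounts (n = n₀ + Σ ν·ξ):
  A: 147.9 − 1(59.58) − 1(7.42) = 80.9
  B: 0 + 1(59.58) = 59.58
  E: 0 + 1(7.42) = 7.42

59.6 kmol/h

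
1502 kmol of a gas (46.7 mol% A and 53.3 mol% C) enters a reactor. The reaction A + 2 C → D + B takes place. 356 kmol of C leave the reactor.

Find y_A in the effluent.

For C: n = n₀ − 2ξ → 356 = 800.6 − 2ξ, giving ξ = 222.3 kmol.
Outlet amounts (n = n₀ + ν ξ):
  A: 701.4 − 1(222.3) = 479.2
  C: 800.6 − 2(222.3) = 356
  D: 0 + 1(222.3) = 222.3
  B: 0 + 1(222.3) = 222.3
Total out = 1280 kmol; y_A = 479.2 / 1280 = 0.3744.

0.374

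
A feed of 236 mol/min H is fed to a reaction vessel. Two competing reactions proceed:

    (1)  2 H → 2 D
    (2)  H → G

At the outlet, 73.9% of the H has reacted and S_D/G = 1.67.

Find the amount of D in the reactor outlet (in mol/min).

109 mol/min

Conversion of H: H consumed = 0.739 × 236 = 174.4 mol/min = 2ξ₁ + 1ξ₂.
Selectivity: 2ξ₁ / (1ξ₂) = 1.67 → ξ₁ = 0.835 ξ₂.
Substitute: (2·0.835 + 1) ξ₂ = 174.4 → ξ₂ = 65.32 mol/min, ξ₁ = 54.54 mol/min.
Outlet amounts (n = n₀ + Σ ν·ξ):
  H: 236 − 2(54.54) − 1(65.32) = 61.6
  D: 0 + 2(54.54) = 109.1
  G: 0 + 1(65.32) = 65.32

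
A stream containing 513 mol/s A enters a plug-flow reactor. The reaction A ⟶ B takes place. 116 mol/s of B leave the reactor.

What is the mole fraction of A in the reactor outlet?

0.774

For B: n = n₀ + 1ξ → 116 = 0 + 1ξ, giving ξ = 116 mol/s.
Outlet amounts (n = n₀ + ν ξ):
  A: 513 − 1(116) = 397
  B: 0 + 1(116) = 116
Total out = 513 mol/s; y_A = 397 / 513 = 0.7739.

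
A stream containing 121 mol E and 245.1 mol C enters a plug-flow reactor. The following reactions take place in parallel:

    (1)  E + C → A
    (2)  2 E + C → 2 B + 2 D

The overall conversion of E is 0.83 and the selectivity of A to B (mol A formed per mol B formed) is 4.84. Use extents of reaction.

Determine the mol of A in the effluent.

83.2 mol

Conversion of E: E consumed = 0.83 × 121 = 100.4 mol = 1ξ₁ + 2ξ₂.
Selectivity: 1ξ₁ / (2ξ₂) = 4.84 → ξ₁ = 9.68 ξ₂.
Substitute: (1·9.68 + 2) ξ₂ = 100.4 → ξ₂ = 8.598 mol, ξ₁ = 83.23 mol.
Outlet amounts (n = n₀ + Σ ν·ξ):
  E: 121 − 1(83.23) − 2(8.598) = 20.57
  C: 245.1 − 1(83.23) − 1(8.598) = 153.3
  A: 0 + 1(83.23) = 83.23
  B: 0 + 2(8.598) = 17.2
  D: 0 + 2(8.598) = 17.2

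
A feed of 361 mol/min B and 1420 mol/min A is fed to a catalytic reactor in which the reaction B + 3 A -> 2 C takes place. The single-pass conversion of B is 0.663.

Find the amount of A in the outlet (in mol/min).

B reacted = 0.663 × 361 = 239.3 mol/min; ν_B = −1, so ξ = 239.3/1 = 239.3 mol/min.
Outlet amounts (n = n₀ + ν ξ):
  B: 361 − 1(239.3) = 121.7
  A: 1420 − 3(239.3) = 702
  C: 0 + 2(239.3) = 478.7

702 mol/min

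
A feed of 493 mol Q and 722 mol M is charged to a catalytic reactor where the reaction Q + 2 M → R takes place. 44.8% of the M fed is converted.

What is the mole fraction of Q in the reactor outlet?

M reacted = 0.448 × 722 = 323.5 mol; ν_M = −2, so ξ = 323.5/2 = 161.7 mol.
Outlet amounts (n = n₀ + ν ξ):
  Q: 493 − 1(161.7) = 331.3
  M: 722 − 2(161.7) = 398.5
  R: 0 + 1(161.7) = 161.7
Total out = 891.5 mol; y_Q = 331.3 / 891.5 = 0.3716.

0.372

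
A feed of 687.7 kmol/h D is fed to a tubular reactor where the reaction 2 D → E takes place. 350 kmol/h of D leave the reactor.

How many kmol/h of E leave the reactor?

For D: n = n₀ − 2ξ → 350 = 687.7 − 2ξ, giving ξ = 168.9 kmol/h.
Outlet amounts (n = n₀ + ν ξ):
  D: 687.7 − 2(168.9) = 350
  E: 0 + 1(168.9) = 168.9

169 kmol/h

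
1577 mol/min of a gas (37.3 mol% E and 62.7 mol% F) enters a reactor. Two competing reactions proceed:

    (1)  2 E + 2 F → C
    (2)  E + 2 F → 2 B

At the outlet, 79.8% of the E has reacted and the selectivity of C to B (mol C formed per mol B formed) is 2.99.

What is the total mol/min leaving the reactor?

Conversion of E: E consumed = 0.798 × 588.2 = 469.4 mol/min = 2ξ₁ + 1ξ₂.
Selectivity: 1ξ₁ / (2ξ₂) = 2.99 → ξ₁ = 5.98 ξ₂.
Substitute: (2·5.98 + 1) ξ₂ = 469.4 → ξ₂ = 36.22 mol/min, ξ₁ = 216.6 mol/min.
Outlet amounts (n = n₀ + Σ ν·ξ):
  E: 588.2 − 2(216.6) − 1(36.22) = 118.8
  F: 988.8 − 2(216.6) − 2(36.22) = 483.2
  C: 0 + 1(216.6) = 216.6
  B: 0 + 2(36.22) = 72.44
Total out = 118.8 + 483.2 + 216.6 + 72.44 = 891 mol/min.

891 mol/min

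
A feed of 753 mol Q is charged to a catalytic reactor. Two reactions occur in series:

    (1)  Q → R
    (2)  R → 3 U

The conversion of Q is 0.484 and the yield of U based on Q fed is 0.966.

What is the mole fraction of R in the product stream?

0.0985

Conversion of Q: Q consumed = 1ξ₁ = 0.484 × 753 → ξ₁ = 364.5 mol.
Yield of U: 3ξ₂ / 753 = 0.966 → ξ₂ = 242.5 mol.
Outlet amounts (n = n₀ + Σ ν·ξ):
  Q: 753 − 1(364.5) = 388.5
  R: 0 + 1(364.5) − 1(242.5) = 122
  U: 0 + 3(242.5) = 727.4
Total out = 1238 mol; y_R = 122 / 1238 = 0.09854.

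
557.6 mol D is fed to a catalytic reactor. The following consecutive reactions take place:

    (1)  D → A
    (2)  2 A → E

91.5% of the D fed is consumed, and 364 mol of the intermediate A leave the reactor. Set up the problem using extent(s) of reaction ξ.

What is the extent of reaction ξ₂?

Conversion of D: D consumed = 1ξ₁ = 0.915 × 557.6 → ξ₁ = 510.2 mol.
A balance: n_A = 0 + 1ξ₁ − 2ξ₂ = 364 → ξ₂ = (1·510.2 − 364)/2 = 73.1 mol.
Outlet amounts (n = n₀ + Σ ν·ξ):
  D: 557.6 − 1(510.2) = 47.4
  A: 0 + 1(510.2) − 2(73.1) = 364
  E: 0 + 1(73.1) = 73.1

ξ₂ = 73.1 mol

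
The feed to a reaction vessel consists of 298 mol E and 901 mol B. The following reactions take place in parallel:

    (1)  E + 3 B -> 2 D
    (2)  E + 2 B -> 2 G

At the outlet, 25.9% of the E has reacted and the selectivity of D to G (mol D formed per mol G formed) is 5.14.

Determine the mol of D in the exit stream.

Conversion of E: E consumed = 0.259 × 298 = 77.18 mol = 1ξ₁ + 1ξ₂.
Selectivity: 2ξ₁ / (2ξ₂) = 5.14 → ξ₁ = 5.14 ξ₂.
Substitute: (1·5.14 + 1) ξ₂ = 77.18 → ξ₂ = 12.57 mol, ξ₁ = 64.61 mol.
Outlet amounts (n = n₀ + Σ ν·ξ):
  E: 298 − 1(64.61) − 1(12.57) = 220.8
  B: 901 − 3(64.61) − 2(12.57) = 682
  D: 0 + 2(64.61) = 129.2
  G: 0 + 2(12.57) = 25.14

129 mol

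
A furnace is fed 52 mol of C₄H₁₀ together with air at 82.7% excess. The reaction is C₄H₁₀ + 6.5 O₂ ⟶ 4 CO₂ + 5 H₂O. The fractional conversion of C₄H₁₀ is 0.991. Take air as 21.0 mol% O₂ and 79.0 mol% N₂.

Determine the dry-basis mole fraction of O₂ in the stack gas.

Stoichiometric O₂ = 6.5 × 52 = 338 mol; O₂ fed = 338 × 1.827 = 617.5 mol.
N₂ fed = 617.5 × 79/21 = 2323 mol.
Fuel reacted = 0.991 × 52 → ξ = 51.53 mol.
Outlet (n = n₀ + ν ξ):
  C₄H₁₀: 52 − 1(51.53) = 0.468
  O₂: 617.5 − 6.5(51.53) = 282.6
  N₂: 2323 (inert)
  CO₂: 0 + 4(51.53) = 206.1
  H₂O: 0 + 5(51.53) = 257.7
Dry total = 2812 mol; y_O₂ (dry) = 282.6 / 2812 = 0.1005.

0.1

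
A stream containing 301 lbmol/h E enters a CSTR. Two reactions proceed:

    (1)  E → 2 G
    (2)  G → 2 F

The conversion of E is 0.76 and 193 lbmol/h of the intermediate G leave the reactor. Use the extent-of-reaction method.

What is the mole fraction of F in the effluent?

Conversion of E: E consumed = 1ξ₁ = 0.76 × 301 → ξ₁ = 228.8 lbmol/h.
G balance: n_G = 0 + 2ξ₁ − 1ξ₂ = 193 → ξ₂ = (2·228.8 − 193)/1 = 264.5 lbmol/h.
Outlet amounts (n = n₀ + Σ ν·ξ):
  E: 301 − 1(228.8) = 72.24
  G: 0 + 2(228.8) − 1(264.5) = 193
  F: 0 + 2(264.5) = 529
Total out = 794.3 lbmol/h; y_F = 529 / 794.3 = 0.6661.

0.666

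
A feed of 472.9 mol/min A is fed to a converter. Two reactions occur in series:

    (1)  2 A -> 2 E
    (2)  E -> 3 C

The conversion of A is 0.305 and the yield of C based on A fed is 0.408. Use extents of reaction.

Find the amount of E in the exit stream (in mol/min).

Conversion of A: A consumed = 2ξ₁ = 0.305 × 472.9 → ξ₁ = 72.12 mol/min.
Yield of C: 3ξ₂ / 472.9 = 0.408 → ξ₂ = 64.31 mol/min.
Outlet amounts (n = n₀ + Σ ν·ξ):
  A: 472.9 − 2(72.12) = 328.7
  E: 0 + 2(72.12) − 1(64.31) = 79.92
  C: 0 + 3(64.31) = 192.9

79.9 mol/min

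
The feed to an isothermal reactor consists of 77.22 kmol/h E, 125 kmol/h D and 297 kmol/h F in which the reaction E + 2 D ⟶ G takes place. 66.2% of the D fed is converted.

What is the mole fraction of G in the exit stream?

0.0993

D reacted = 0.662 × 125 = 82.75 kmol/h; ν_D = −2, so ξ = 82.75/2 = 41.38 kmol/h.
Outlet amounts (n = n₀ + ν ξ):
  E: 77.22 − 1(41.38) = 35.84
  D: 125 − 2(41.38) = 42.25
  G: 0 + 1(41.38) = 41.38
  F: 297 (inert)
Total out = 416.5 kmol/h; y_G = 41.38 / 416.5 = 0.09935.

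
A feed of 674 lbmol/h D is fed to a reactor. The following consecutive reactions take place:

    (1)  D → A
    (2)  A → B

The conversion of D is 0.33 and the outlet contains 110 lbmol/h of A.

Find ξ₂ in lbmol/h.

ξ₂ = 112 lbmol/h

Conversion of D: D consumed = 1ξ₁ = 0.33 × 674 → ξ₁ = 222.4 lbmol/h.
A balance: n_A = 0 + 1ξ₁ − 1ξ₂ = 110 → ξ₂ = (1·222.4 − 110)/1 = 112.4 lbmol/h.
Outlet amounts (n = n₀ + Σ ν·ξ):
  D: 674 − 1(222.4) = 451.6
  A: 0 + 1(222.4) − 1(112.4) = 110
  B: 0 + 1(112.4) = 112.4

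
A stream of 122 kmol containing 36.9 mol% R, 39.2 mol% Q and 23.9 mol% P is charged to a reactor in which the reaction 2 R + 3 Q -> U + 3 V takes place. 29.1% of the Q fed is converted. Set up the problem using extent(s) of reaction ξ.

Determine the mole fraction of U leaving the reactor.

0.0395

Q reacted = 0.291 × 47.82 = 13.92 kmol; ν_Q = −3, so ξ = 13.92/3 = 4.639 kmol.
Outlet amounts (n = n₀ + ν ξ):
  R: 45.02 − 2(4.639) = 35.74
  Q: 47.82 − 3(4.639) = 33.91
  U: 0 + 1(4.639) = 4.639
  V: 0 + 3(4.639) = 13.92
  P: 29.16 (inert)
Total out = 117.4 kmol; y_U = 4.639 / 117.4 = 0.03953.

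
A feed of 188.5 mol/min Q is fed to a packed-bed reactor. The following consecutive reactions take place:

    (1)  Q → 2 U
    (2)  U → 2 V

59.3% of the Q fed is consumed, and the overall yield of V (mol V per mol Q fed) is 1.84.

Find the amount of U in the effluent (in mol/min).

50.1 mol/min

Conversion of Q: Q consumed = 1ξ₁ = 0.593 × 188.5 → ξ₁ = 111.8 mol/min.
Yield of V: 2ξ₂ / 188.5 = 1.84 → ξ₂ = 173.4 mol/min.
Outlet amounts (n = n₀ + Σ ν·ξ):
  Q: 188.5 − 1(111.8) = 76.72
  U: 0 + 2(111.8) − 1(173.4) = 50.14
  V: 0 + 2(173.4) = 346.8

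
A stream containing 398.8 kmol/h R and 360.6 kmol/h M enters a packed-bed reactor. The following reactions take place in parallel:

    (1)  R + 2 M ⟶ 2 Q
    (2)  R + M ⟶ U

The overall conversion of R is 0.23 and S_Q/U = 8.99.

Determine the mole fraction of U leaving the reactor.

0.025

Conversion of R: R consumed = 0.23 × 398.8 = 91.72 kmol/h = 1ξ₁ + 1ξ₂.
Selectivity: 2ξ₁ / (1ξ₂) = 8.99 → ξ₁ = 4.495 ξ₂.
Substitute: (1·4.495 + 1) ξ₂ = 91.72 → ξ₂ = 16.69 kmol/h, ξ₁ = 75.03 kmol/h.
Outlet amounts (n = n₀ + Σ ν·ξ):
  R: 398.8 − 1(75.03) − 1(16.69) = 307.1
  M: 360.6 − 2(75.03) − 1(16.69) = 193.8
  Q: 0 + 2(75.03) = 150.1
  U: 0 + 1(16.69) = 16.69
Total out = 667.7 kmol/h; y_U = 16.69 / 667.7 = 0.025.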